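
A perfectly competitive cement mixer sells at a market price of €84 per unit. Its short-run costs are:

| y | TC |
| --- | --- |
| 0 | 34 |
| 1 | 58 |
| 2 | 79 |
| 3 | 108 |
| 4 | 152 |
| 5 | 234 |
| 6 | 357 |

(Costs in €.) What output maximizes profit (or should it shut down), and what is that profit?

Profit at each row (π = 84y − TC): y=0: -34; y=1: 26; y=2: 89; y=3: 144; y=4: 184; y=5: 186; y=6: 147.
Profit is maximized at y = 5. AVC there is 200/5 = €40 ≤ P, so producing beats shutting down (which would give -€34).

y = 5; profit = €186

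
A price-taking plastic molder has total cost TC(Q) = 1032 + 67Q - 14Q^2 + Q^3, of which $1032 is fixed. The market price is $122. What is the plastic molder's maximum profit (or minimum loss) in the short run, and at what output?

AVC = 67 - 14Q + Q^2 has its minimum $18 at Q = 7; price $122 clears that bar, so the firm operates.
With MC = 67 - 28Q + 3Q^2, P = MC on the upward-sloping part at Q* = 11.
TR = 122·11 = 1342. TC = 1032 + 374 = 1406. Profit = 1342 − 1406 = -$64.
Shutting down would mean losing the fixed cost of $1032, so operating at a loss of $64 is better by $968.

Profit = -$64 at Q = 11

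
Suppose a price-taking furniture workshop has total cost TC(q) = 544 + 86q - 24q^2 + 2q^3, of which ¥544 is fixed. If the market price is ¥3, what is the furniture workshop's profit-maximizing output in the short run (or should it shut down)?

Shut down

From TC, MC = TC'(q) = 86 - 48q + 6q^2 and AVC = VC/q = 86 - 24q + 2q^2.
AVC is minimized where dAVC/dq = -24 + 4q = 0, at q = 6; min AVC = 86 - 24·6 + 2·6^2 = ¥14.
P = ¥3 lies below min AVC = ¥14; no output level covers variable cost.
The firm minimizes its loss by shutting down and losing only its fixed cost of ¥544.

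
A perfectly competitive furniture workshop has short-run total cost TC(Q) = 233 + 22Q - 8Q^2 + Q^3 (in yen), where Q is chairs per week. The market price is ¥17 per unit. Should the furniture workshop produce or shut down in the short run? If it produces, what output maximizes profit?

From TC, MC = TC'(Q) = 22 - 16Q + 3Q^2 and AVC = VC/Q = 22 - 8Q + Q^2.
AVC hits its minimum where MC = AVC, at Q = 4, giving min AVC = 22 - 8·4 + 4^2 = ¥6.
Since P = ¥17 ≥ min AVC = ¥6, price covers variable cost and the firm should produce.
P = MC gives 5 - 16Q + 3Q^2 = 0, with roots 1/3 and 5. Take the larger (rising MC): Q* = 5.
Check: AVC at Q = 5 is ¥7 ≤ P, so revenue covers variable cost.
Profit = P·Q − TC = 17·5 − 268 = -¥183, a loss, but smaller than the ¥233 fixed cost the firm would lose by shutting down.

Produce at Q = 5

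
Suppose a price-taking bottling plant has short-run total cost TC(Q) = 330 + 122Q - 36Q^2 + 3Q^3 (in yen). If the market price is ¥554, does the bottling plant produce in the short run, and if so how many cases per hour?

Produce at Q = 12

From TC, MC = TC'(Q) = 122 - 72Q + 9Q^2 and AVC = VC/Q = 122 - 36Q + 3Q^2.
The AVC parabola has its vertex at Q = 36/6 = 6, where AVC = 122 - 36·6 + 3·6^2 = ¥14.
P = ¥554 exceeds min AVC = ¥14, so the firm stays open.
P = MC gives -432 - 72Q + 9Q^2 = 0, with roots -4 and 12. Take the larger (rising MC): Q* = 12.
Check: AVC at Q = 12 is ¥122 ≤ P, so revenue covers variable cost.
Profit = P·Q − TC = 554·12 − 1794 = ¥4854.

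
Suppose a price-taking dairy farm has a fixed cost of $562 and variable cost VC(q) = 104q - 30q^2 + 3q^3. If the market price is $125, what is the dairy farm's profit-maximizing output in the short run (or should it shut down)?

Variable cost is VC = 104q - 30q^2 + 3q^3, so AVC = VC/q = 104 - 30q + 3q^2 and MC = dTC/dq = 104 - 60q + 9q^2.
AVC hits its minimum where MC = AVC, at q = 5, giving min AVC = 104 - 30·5 + 3·5^2 = $29.
Since P = $125 ≥ min AVC = $29, price covers variable cost and the firm should produce.
P = MC gives -21 - 60q + 9q^2 = 0, with roots -1/3 and 7. Take the larger (rising MC): q* = 7.
Check: AVC at q = 7 is $41 ≤ P, so revenue covers variable cost.
Profit = P·q − TC = 125·7 − 849 = $26.

Produce at q = 7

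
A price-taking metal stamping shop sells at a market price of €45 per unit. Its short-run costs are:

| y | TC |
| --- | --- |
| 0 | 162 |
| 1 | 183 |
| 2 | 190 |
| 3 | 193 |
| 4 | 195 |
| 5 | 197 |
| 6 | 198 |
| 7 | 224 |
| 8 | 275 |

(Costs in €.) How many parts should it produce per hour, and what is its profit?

Compute π = P·y − TC at each output: y=0: -162; y=1: -138; y=2: -100; y=3: -58; y=4: -15; y=5: 28; y=6: 72; y=7: 91; y=8: 85.
Profit is maximized at y = 7. AVC there is 62/7 = €8.86 ≤ P, so producing beats shutting down (which would give -€162).

y = 7; profit = €91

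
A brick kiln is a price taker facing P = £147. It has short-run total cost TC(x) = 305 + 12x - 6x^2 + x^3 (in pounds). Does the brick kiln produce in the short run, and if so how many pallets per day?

Produce at x = 9

From TC, MC = TC'(x) = 12 - 12x + 3x^2 and AVC = VC/x = 12 - 6x + x^2.
AVC is minimized where dAVC/dx = -6 + 2x = 0, at x = 3; min AVC = 12 - 6·3 + 3^2 = £3.
Because £147 ≥ £3, revenue can cover variable cost; the firm operates.
Set P = MC: 147 = 12 - 12x + 3x^2 → -135 - 12x + 3x^2 = 0. The roots are x = -5 and x = 9; the profit-maximizing output is on the rising part of MC, so x* = 9.
Check: AVC at x = 9 is £39 ≤ P, so revenue covers variable cost.
Profit = P·x − TC = 147·9 − 656 = £667.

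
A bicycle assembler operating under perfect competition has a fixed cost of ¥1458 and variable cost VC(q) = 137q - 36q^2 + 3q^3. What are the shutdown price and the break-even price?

Shutdown price = min AVC. AVC = 137 - 36q + 3q^2, with vertex at q = 6 and minimum ¥29.
ATC = 1458/q + 137 - 36q + 3q^2. Setting dATC/dq = −1458/q^2 − 36 + 6q = 0 gives q = 9 (since 6·9^3 − 36·9^2 = 1458).
min ATC = 1458/9 + 137 − 36·9 + 3·9^2 = ¥218. That is the break-even price.
For ¥29 ≤ P < ¥218 the firm produces at a loss; below ¥29 it shuts down.

Shutdown price = ¥29; break-even price = ¥218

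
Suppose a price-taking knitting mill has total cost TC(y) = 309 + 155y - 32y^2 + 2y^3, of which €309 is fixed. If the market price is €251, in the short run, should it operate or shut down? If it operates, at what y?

Produce at y = 12

Strip out fixed cost: VC = 155y - 32y^2 + 2y^3. Then AVC = 155 - 32y + 2y^2 and MC = 155 - 64y + 6y^2.
AVC is minimized where dAVC/dy = -32 + 4y = 0, at y = 8; min AVC = 155 - 32·8 + 2·8^2 = €27.
Because €251 ≥ €27, revenue can cover variable cost; the firm operates.
P = MC gives -96 - 64y + 6y^2 = 0, with roots -4/3 and 12. Take the larger (rising MC): y* = 12.
Check: AVC at y = 12 is €59 ≤ P, so revenue covers variable cost.
Profit = P·y − TC = 251·12 − 1017 = €1995.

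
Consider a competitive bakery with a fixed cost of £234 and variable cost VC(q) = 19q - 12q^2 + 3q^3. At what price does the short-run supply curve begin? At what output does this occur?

£7 per unit, at q = 2

Short-run supply begins at min AVC. From VC = 19q - 12q^2 + 3q^3, AVC = 19 - 12q + 3q^2.
dAVC/dq = -12 + 6q = 0 gives q = 2. min AVC = 19 - 12·2 + 3·2^2 = 7.
For P < £7 the firm produces nothing.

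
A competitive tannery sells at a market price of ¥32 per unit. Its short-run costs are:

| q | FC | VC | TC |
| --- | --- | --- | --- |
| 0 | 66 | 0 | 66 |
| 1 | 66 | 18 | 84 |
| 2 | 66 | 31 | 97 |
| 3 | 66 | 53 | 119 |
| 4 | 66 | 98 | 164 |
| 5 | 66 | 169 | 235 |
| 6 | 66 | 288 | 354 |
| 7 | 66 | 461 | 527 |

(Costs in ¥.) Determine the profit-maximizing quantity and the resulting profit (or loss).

q = 3; profit = -¥23

Compute π = P·q − TC at each output: q=0: -66; q=1: -52; q=2: -33; q=3: -23; q=4: -36; q=5: -75; q=6: -162; q=7: -303.
Profit is maximized at q = 3. AVC there is 53/3 = ¥17.67 ≤ P, so producing beats shutting down (which would give -¥66).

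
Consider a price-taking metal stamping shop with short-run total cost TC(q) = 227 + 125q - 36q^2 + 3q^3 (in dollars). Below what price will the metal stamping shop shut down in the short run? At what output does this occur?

$17 per unit, at q = 6

The firm shuts down when price falls below the minimum of average variable cost. AVC = VC/q = 125 - 36q + 3q^2.
At the minimum of AVC, MC = AVC. MC = 125 - 72q + 9q^2; setting MC = AVC gives 6q^2 - 36q = 0, so q = 6. min AVC = 17.
So the shutdown price is $17.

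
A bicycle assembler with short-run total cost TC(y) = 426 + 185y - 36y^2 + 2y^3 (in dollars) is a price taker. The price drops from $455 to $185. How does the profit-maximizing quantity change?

MC = 185 - 72y + 6y^2; the shutdown threshold is min AVC = $23 (at y = 9).
At P = $455 ≥ min AVC, set P = MC on the rising branch: y = 15.
At P = $185 ≥ min AVC, set P = MC: y = 12. The firm stays open but cuts output.

Output falls from 15 to 12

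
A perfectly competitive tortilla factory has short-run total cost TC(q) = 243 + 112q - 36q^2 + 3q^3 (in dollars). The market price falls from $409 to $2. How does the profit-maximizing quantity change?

Output falls from 11 to 0 (the firm shuts down)

AVC = 112 - 36q + 3q^2, minimized at q = 6 where min AVC = $4. MC = 112 - 72q + 9q^2.
At P = $409 ≥ min AVC, set P = MC on the rising branch: q = 11.
At P = $2 < min AVC = $4, price no longer covers variable cost at any output, so the firm shuts down: q = 0.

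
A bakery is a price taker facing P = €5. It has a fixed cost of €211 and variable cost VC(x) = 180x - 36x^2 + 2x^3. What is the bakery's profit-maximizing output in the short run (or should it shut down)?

Shut down

From TC, MC = TC'(x) = 180 - 72x + 6x^2 and AVC = VC/x = 180 - 36x + 2x^2.
AVC is minimized where dAVC/dx = -36 + 4x = 0, at x = 9; min AVC = 180 - 36·9 + 2·9^2 = €18.
P = €5 lies below min AVC = €18; no output level covers variable cost.
Best response: produce nothing and absorb the €211 fixed cost.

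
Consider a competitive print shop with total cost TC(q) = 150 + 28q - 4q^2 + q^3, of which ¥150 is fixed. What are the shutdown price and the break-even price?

Shutdown price = min AVC. AVC = 28 - 4q + q^2, with vertex at q = 2 and minimum ¥24.
ATC = 150/q + 28 - 4q + q^2. Setting dATC/dq = −150/q^2 − 4 + 2q = 0 gives q = 5 (since 2·5^3 − 4·5^2 = 150).
min ATC = 150/5 + 28 − 4·5 + 5^2 = ¥63. That is the break-even price.
For ¥24 ≤ P < ¥63 the firm produces at a loss; below ¥24 it shuts down.

Shutdown price = ¥24; break-even price = ¥63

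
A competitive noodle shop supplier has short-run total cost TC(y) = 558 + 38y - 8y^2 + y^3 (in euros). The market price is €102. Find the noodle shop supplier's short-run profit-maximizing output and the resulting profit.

AVC = 38 - 8y + y^2 has its minimum €22 at y = 4; price €102 clears that bar, so the firm operates.
MC = 38 - 16y + 3y^2. Setting P = MC and taking the root on the rising branch gives y* = 8.
TR = 102·8 = 816. TC = 558 + 304 = 862. Profit = 816 − 862 = -€46.
Shutting down would mean losing the fixed cost of €558, so operating at a loss of €46 is better by €512.

Profit = -€46 at y = 8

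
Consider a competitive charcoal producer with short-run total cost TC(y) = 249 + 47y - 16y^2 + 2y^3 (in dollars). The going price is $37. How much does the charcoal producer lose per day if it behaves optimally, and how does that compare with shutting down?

AVC = 47 - 16y + 2y^2; min AVC = $15 at y = 4. Since P = $37 ≥ min AVC, the firm produces.
MC = 47 - 32y + 6y^2. Setting P = MC and taking the root on the rising branch gives y* = 5.
TR = 37·5 = 185. TC = 249 + 85 = 334. Profit = 185 − 334 = -$149.
By producing, the firm covers all variable cost plus $100 of fixed cost; shutting down would lose the full $249.

Profit = -$149 at y = 5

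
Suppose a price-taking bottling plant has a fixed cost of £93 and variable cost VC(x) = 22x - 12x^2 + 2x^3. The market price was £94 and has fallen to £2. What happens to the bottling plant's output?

Output falls from 6 to 0 (the firm shuts down)

MC = 22 - 24x + 6x^2; the shutdown threshold is min AVC = £4 (at x = 3).
At P = £94 ≥ min AVC, set P = MC on the rising branch: x = 6.
At P = £2 < min AVC = £4, price no longer covers variable cost at any output, so the firm shuts down: x = 0.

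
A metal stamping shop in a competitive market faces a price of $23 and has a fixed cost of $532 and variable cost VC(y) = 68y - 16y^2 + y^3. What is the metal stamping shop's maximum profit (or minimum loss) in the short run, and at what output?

AVC = 68 - 16y + y^2; min AVC = $4 at y = 8. Since P = $23 ≥ min AVC, the firm produces.
With MC = 68 - 32y + 3y^2, P = MC on the upward-sloping part at y* = 9.
TR = 23·9 = 207. TC = 532 + 45 = 577. Profit = 207 − 577 = -$370.
That loss of $370 beats the $532 the firm would lose by shutting down; producing recovers $162 of fixed cost.

Profit = -$370 at y = 9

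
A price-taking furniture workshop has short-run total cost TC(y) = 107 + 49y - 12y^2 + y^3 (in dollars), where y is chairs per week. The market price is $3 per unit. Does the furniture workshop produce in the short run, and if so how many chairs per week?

Shut down

From TC, MC = TC'(y) = 49 - 24y + 3y^2 and AVC = VC/y = 49 - 12y + y^2.
AVC hits its minimum where MC = AVC, at y = 6, giving min AVC = 49 - 12·6 + 6^2 = $13.
Since P = $3 < min AVC = $13, price fails to cover variable cost at any output.
The firm minimizes its loss by shutting down and losing only its fixed cost of $107.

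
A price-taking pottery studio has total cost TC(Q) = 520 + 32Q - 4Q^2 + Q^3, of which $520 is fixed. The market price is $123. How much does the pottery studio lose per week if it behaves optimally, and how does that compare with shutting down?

AVC = 32 - 4Q + Q^2; min AVC = $28 at Q = 2. Since P = $123 ≥ min AVC, the firm produces.
With MC = 32 - 8Q + 3Q^2, P = MC on the upward-sloping part at Q* = 7.
TR = 123·7 = 861. TC = 520 + 371 = 891. Profit = 861 − 891 = -$30.
That loss of $30 beats the $520 the firm would lose by shutting down; producing recovers $490 of fixed cost.

Profit = -$30 at Q = 7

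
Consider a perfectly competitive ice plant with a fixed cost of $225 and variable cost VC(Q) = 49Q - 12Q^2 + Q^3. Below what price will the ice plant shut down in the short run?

Short-run supply begins at min AVC. From VC = 49Q - 12Q^2 + Q^3, AVC = 49 - 12Q + Q^2.
At the minimum of AVC, MC = AVC. MC = 49 - 24Q + 3Q^2; setting MC = AVC gives 2Q^2 - 12Q = 0, so Q = 6. min AVC = 13.
The firm shuts down for any P below $13.

$13 per unit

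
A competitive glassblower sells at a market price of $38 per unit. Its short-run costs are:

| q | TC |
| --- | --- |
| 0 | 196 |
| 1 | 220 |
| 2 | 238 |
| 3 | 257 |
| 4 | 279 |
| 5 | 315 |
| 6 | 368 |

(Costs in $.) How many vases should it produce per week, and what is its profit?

q = 5; profit = -$125

Compute π = P·q − TC at each output: q=0: -196; q=1: -182; q=2: -162; q=3: -143; q=4: -127; q=5: -125; q=6: -140.
Profit is maximized at q = 5. AVC there is 119/5 = $23.80 ≤ P, so producing beats shutting down (which would give -$196).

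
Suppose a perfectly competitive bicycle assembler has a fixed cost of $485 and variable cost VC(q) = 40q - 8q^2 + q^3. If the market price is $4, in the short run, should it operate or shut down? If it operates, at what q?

Shut down

Variable cost is VC = 40q - 8q^2 + q^3, so AVC = VC/q = 40 - 8q + q^2 and MC = dTC/dq = 40 - 16q + 3q^2.
AVC hits its minimum where MC = AVC, at q = 4, giving min AVC = 40 - 8·4 + 4^2 = $24.
P = $4 lies below min AVC = $24; no output level covers variable cost.
The firm minimizes its loss by shutting down and losing only its fixed cost of $485.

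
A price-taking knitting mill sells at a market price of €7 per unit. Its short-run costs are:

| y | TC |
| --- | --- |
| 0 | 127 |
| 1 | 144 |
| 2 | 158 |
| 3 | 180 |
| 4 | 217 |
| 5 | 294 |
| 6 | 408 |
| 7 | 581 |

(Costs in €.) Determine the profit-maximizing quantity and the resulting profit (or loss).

y = 0 (shut down); profit = -€127

Tabulate TR − TC: y=0: -127; y=1: -137; y=2: -144; y=3: -159; y=4: -189; y=5: -259; y=6: -366; y=7: -532.
Profit is highest at y = 0. Equivalently, the lowest AVC in the table is 31/2 ≈ €15.50 at y = 2, and P = €7 falls below it — price never covers variable cost, so the firm shuts down and loses only its fixed cost.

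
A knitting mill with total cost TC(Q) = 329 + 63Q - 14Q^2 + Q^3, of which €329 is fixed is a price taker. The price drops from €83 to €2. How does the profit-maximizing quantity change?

MC = 63 - 28Q + 3Q^2; the shutdown threshold is min AVC = €14 (at Q = 7).
At P = €83 ≥ min AVC, set P = MC on the rising branch: Q = 10.
At P = €2 < min AVC = €14, price no longer covers variable cost at any output, so the firm shuts down: Q = 0.

Output falls from 10 to 0 (the firm shuts down)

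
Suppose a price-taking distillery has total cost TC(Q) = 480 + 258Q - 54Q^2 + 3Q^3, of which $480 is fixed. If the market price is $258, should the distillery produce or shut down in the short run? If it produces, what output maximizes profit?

Produce at Q = 12

From TC, MC = TC'(Q) = 258 - 108Q + 9Q^2 and AVC = VC/Q = 258 - 54Q + 3Q^2.
AVC hits its minimum where MC = AVC, at Q = 9, giving min AVC = 258 - 54·9 + 3·9^2 = $15.
Because $258 ≥ $15, revenue can cover variable cost; the firm operates.
Set P = MC: 258 = 258 - 108Q + 9Q^2 → -108Q + 9Q^2 = 0. The roots are Q = 0 and Q = 12; the profit-maximizing output is on the rising part of MC, so Q* = 12.
Check: AVC at Q = 12 is $42 ≤ P, so revenue covers variable cost.
Profit = P·Q − TC = 258·12 − 984 = $2112.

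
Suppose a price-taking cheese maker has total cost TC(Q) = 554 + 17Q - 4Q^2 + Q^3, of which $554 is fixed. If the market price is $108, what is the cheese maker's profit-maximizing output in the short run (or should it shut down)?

Produce at Q = 7

Variable cost is VC = 17Q - 4Q^2 + Q^3, so AVC = VC/Q = 17 - 4Q + Q^2 and MC = dTC/dQ = 17 - 8Q + 3Q^2.
The AVC parabola has its vertex at Q = 4/2 = 2, where AVC = 17 - 4·2 + 2^2 = $13.
Since P = $108 ≥ min AVC = $13, price covers variable cost and the firm should produce.
Solving P = MC: -91 - 8Q + 3Q^2 = 0 ⇒ Q = -13/3 or 7. On the upward-sloping branch, Q* = 7.
Check: AVC at Q = 7 is $38 ≤ P, so revenue covers variable cost.
Profit = P·Q − TC = 108·7 − 820 = -$64, a loss, but smaller than the $554 fixed cost the firm would lose by shutting down.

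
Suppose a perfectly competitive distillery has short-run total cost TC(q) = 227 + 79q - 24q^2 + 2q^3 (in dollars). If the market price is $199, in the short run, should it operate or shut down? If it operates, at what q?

Produce at q = 10

Variable cost is VC = 79q - 24q^2 + 2q^3, so AVC = VC/q = 79 - 24q + 2q^2 and MC = dTC/dq = 79 - 48q + 6q^2.
AVC is minimized where dAVC/dq = -24 + 4q = 0, at q = 6; min AVC = 79 - 24·6 + 2·6^2 = $7.
Because $199 ≥ $7, revenue can cover variable cost; the firm operates.
P = MC gives -120 - 48q + 6q^2 = 0, with roots -2 and 10. Take the larger (rising MC): q* = 10.
Check: AVC at q = 10 is $39 ≤ P, so revenue covers variable cost.
Profit = P·q − TC = 199·10 − 617 = $1373.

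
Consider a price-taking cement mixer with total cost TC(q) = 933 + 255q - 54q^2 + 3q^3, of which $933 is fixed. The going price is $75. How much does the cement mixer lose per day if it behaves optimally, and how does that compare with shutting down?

Profit = -$333 at q = 10

AVC = 255 - 54q + 3q^2; min AVC = $12 at q = 9. Since P = $75 ≥ min AVC, the firm produces.
With MC = 255 - 108q + 9q^2, P = MC on the upward-sloping part at q* = 10.
TR = 75·10 = 750. TC = 933 + 150 = 1083. Profit = 750 − 1083 = -$333.
Shutting down would mean losing the fixed cost of $933, so operating at a loss of $333 is better by $600.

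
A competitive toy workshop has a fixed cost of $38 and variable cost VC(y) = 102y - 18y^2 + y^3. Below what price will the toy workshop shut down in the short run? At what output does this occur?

$21 per unit, at y = 9

Short-run supply begins at min AVC. From VC = 102y - 18y^2 + y^3, AVC = 102 - 18y + y^2.
dAVC/dy = -18 + 2y = 0 gives y = 9. min AVC = 102 - 18·9 + 9^2 = 21.
So the shutdown price is $21.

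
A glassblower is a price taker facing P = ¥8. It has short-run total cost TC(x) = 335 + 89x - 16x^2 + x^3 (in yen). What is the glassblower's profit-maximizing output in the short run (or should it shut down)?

Shut down

Variable cost is VC = 89x - 16x^2 + x^3, so AVC = VC/x = 89 - 16x + x^2 and MC = dTC/dx = 89 - 32x + 3x^2.
The AVC parabola has its vertex at x = 16/2 = 8, where AVC = 89 - 16·8 + 8^2 = ¥25.
With P < min AVC (¥8 < ¥25), every unit sold adds to the loss.
Best response: produce nothing and absorb the ¥335 fixed cost.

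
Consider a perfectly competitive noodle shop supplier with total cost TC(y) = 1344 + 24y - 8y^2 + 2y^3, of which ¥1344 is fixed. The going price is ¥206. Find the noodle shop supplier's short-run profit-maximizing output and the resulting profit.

Profit = -¥364 at y = 7

AVC = 24 - 8y + 2y^2; min AVC = ¥16 at y = 2. Since P = ¥206 ≥ min AVC, the firm produces.
With MC = 24 - 16y + 6y^2, P = MC on the upward-sloping part at y* = 7.
TR = 206·7 = 1442. TC = 1344 + 462 = 1806. Profit = 1442 − 1806 = -¥364.
Shutting down would mean losing the fixed cost of ¥1344, so operating at a loss of ¥364 is better by ¥980.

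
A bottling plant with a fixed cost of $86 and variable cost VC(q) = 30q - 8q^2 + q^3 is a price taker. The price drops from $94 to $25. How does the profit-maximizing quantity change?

Output falls from 8 to 5

MC = 30 - 16q + 3q^2; the shutdown threshold is min AVC = $14 (at q = 4).
At P = $94 ≥ min AVC, set P = MC on the rising branch: q = 8.
At P = $25 ≥ min AVC, set P = MC: q = 5. The firm stays open but cuts output.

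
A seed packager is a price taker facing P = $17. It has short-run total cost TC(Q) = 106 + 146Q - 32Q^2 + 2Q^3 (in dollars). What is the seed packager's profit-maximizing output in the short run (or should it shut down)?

Shut down

Variable cost is VC = 146Q - 32Q^2 + 2Q^3, so AVC = VC/Q = 146 - 32Q + 2Q^2 and MC = dTC/dQ = 146 - 64Q + 6Q^2.
AVC hits its minimum where MC = AVC, at Q = 8, giving min AVC = 146 - 32·8 + 2·8^2 = $18.
Since P = $17 < min AVC = $18, price fails to cover variable cost at any output.
Best response: produce nothing and absorb the $106 fixed cost.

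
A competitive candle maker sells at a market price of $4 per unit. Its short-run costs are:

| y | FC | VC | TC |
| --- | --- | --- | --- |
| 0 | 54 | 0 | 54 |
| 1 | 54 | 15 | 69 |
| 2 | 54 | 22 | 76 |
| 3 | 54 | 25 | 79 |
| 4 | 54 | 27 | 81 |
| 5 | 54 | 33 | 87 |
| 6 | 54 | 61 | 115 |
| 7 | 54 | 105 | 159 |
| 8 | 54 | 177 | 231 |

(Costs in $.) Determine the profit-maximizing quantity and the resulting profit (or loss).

y = 0 (shut down); profit = -$54

Profit at each row (π = 4y − TC): y=0: -54; y=1: -65; y=2: -68; y=3: -67; y=4: -65; y=5: -67; y=6: -91; y=7: -131; y=8: -199.
Profit is highest at y = 0. Equivalently, the lowest AVC in the table is 33/5 ≈ $6.60 at y = 5, and P = $4 falls below it — price never covers variable cost, so the firm shuts down and loses only its fixed cost.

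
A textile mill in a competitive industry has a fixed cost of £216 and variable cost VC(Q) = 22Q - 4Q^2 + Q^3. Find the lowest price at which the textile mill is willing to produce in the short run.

£18 per unit

Short-run supply begins at min AVC. From VC = 22Q - 4Q^2 + Q^3, AVC = 22 - 4Q + Q^2.
dAVC/dQ = -4 + 2Q = 0 gives Q = 2. min AVC = 22 - 4·2 + 2^2 = 18.
The firm shuts down for any P below £18.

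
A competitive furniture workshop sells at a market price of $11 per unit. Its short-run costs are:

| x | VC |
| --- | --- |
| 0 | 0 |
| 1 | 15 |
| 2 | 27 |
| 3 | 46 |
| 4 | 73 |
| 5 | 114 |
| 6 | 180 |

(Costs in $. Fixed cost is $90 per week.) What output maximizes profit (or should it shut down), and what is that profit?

x = 0 (shut down); profit = -$90

Profit at each row (π = 11x − TC): x=0: -90; x=1: -94; x=2: -95; x=3: -103; x=4: -119; x=5: -149; x=6: -204.
Profit is highest at x = 0. Equivalently, the lowest AVC in the table is 27/2 ≈ $13.50 at x = 2, and P = $11 falls below it — price never covers variable cost, so the firm shuts down and loses only its fixed cost.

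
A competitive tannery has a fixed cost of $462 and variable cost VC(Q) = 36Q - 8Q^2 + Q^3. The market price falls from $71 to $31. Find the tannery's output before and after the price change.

Output falls from 7 to 5

MC = 36 - 16Q + 3Q^2; the shutdown threshold is min AVC = $20 (at Q = 4).
At P = $71 ≥ min AVC, set P = MC on the rising branch: Q = 7.
At P = $31 ≥ min AVC, set P = MC: Q = 5. The firm stays open but cuts output.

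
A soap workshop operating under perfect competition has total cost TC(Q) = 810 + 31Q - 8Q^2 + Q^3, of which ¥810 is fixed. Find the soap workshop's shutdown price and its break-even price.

Shutdown price = min AVC. AVC = 31 - 8Q + Q^2, with vertex at Q = 4 and minimum ¥15.
ATC = 810/Q + 31 - 8Q + Q^2. Setting dATC/dQ = −810/Q^2 − 8 + 2Q = 0 gives Q = 9 (since 2·9^3 − 8·9^2 = 810).
min ATC = 810/9 + 31 − 8·9 + 9^2 = ¥130. That is the break-even price.
For ¥15 ≤ P < ¥130 the firm produces at a loss; below ¥15 it shuts down.

Shutdown price = ¥15; break-even price = ¥130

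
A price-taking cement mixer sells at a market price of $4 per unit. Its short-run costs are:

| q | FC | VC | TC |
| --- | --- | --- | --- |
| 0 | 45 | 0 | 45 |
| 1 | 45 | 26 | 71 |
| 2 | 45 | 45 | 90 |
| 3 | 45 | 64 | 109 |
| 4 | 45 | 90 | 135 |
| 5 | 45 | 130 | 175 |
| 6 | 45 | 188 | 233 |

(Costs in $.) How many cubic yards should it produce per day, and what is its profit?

q = 0 (shut down); profit = -$45

Compute π = P·q − TC at each output: q=0: -45; q=1: -67; q=2: -82; q=3: -97; q=4: -119; q=5: -155; q=6: -209.
Profit is highest at q = 0. Equivalently, the lowest AVC in the table is 64/3 ≈ $21.33 at q = 3, and P = $4 falls below it — price never covers variable cost, so the firm shuts down and loses only its fixed cost.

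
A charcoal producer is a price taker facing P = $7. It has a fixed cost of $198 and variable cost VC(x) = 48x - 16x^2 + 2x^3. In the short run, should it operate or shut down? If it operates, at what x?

Shut down

Variable cost is VC = 48x - 16x^2 + 2x^3, so AVC = VC/x = 48 - 16x + 2x^2 and MC = dTC/dx = 48 - 32x + 6x^2.
The AVC parabola has its vertex at x = 16/4 = 4, where AVC = 48 - 16·4 + 2·4^2 = $16.
With P < min AVC ($7 < $16), every unit sold adds to the loss.
Best response: produce nothing and absorb the $198 fixed cost.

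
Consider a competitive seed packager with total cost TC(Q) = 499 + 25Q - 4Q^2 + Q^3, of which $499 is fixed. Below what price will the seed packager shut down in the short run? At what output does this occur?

The shutdown price is the minimum of AVC. VC = 25Q - 4Q^2 + Q^3, so AVC = 25 - 4Q + Q^2.
At the minimum of AVC, MC = AVC. MC = 25 - 8Q + 3Q^2; setting MC = AVC gives 2Q^2 - 4Q = 0, so Q = 2. min AVC = 21.
The firm shuts down for any P below $21.

$21 per unit, at Q = 2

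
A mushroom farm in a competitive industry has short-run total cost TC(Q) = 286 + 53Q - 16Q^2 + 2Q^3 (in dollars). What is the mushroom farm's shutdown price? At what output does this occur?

$21 per unit, at Q = 4

The firm shuts down when price falls below the minimum of average variable cost. AVC = VC/Q = 53 - 16Q + 2Q^2.
dAVC/dQ = -16 + 4Q = 0 gives Q = 4. min AVC = 53 - 16·4 + 2·4^2 = 21.
The firm shuts down for any P below $21.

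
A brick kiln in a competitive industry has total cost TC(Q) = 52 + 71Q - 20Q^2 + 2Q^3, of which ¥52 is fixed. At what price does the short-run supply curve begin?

Short-run supply begins at min AVC. From VC = 71Q - 20Q^2 + 2Q^3, AVC = 71 - 20Q + 2Q^2.
dAVC/dQ = -20 + 4Q = 0 gives Q = 5. min AVC = 71 - 20·5 + 2·5^2 = 21.
For P < ¥21 the firm produces nothing.

¥21 per unit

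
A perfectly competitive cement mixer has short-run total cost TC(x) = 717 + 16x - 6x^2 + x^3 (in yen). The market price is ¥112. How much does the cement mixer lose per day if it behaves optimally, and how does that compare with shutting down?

AVC = 16 - 6x + x^2; min AVC = ¥7 at x = 3. Since P = ¥112 ≥ min AVC, the firm produces.
With MC = 16 - 12x + 3x^2, P = MC on the upward-sloping part at x* = 8.
TR = 112·8 = 896. TC = 717 + 256 = 973. Profit = 896 − 973 = -¥77.
By producing, the firm covers all variable cost plus ¥640 of fixed cost; shutting down would lose the full ¥717.

Profit = -¥77 at x = 8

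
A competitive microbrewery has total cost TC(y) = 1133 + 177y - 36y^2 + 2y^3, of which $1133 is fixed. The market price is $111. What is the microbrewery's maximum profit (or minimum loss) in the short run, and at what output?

Profit = -$165 at y = 11

AVC = 177 - 36y + 2y^2; min AVC = $15 at y = 9. Since P = $111 ≥ min AVC, the firm produces.
MC = 177 - 72y + 6y^2. Setting P = MC and taking the root on the rising branch gives y* = 11.
TR = 111·11 = 1221. TC = 1133 + 253 = 1386. Profit = 1221 − 1386 = -$165.
Shutting down would mean losing the fixed cost of $1133, so operating at a loss of $165 is better by $968.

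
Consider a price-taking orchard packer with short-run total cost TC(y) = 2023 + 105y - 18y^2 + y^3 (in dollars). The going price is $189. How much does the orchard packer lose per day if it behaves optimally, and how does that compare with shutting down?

Profit = -$63 at y = 14

AVC = 105 - 18y + y^2; min AVC = $24 at y = 9. Since P = $189 ≥ min AVC, the firm produces.
With MC = 105 - 36y + 3y^2, P = MC on the upward-sloping part at y* = 14.
TR = 189·14 = 2646. TC = 2023 + 686 = 2709. Profit = 2646 − 2709 = -$63.
Shutting down would mean losing the fixed cost of $2023, so operating at a loss of $63 is better by $1960.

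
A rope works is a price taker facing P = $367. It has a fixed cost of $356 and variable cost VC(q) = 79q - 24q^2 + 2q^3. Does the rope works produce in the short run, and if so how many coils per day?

Produce at q = 12

Strip out fixed cost: VC = 79q - 24q^2 + 2q^3. Then AVC = 79 - 24q + 2q^2 and MC = 79 - 48q + 6q^2.
The AVC parabola has its vertex at q = 24/4 = 6, where AVC = 79 - 24·6 + 2·6^2 = $7.
P = $367 exceeds min AVC = $7, so the firm stays open.
P = MC gives -288 - 48q + 6q^2 = 0, with roots -4 and 12. Take the larger (rising MC): q* = 12.
Check: AVC at q = 12 is $79 ≤ P, so revenue covers variable cost.
Profit = P·q − TC = 367·12 − 1304 = $3100.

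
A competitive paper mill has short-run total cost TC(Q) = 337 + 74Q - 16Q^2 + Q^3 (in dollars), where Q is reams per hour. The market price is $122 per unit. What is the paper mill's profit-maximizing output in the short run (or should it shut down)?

Produce at Q = 12

Variable cost is VC = 74Q - 16Q^2 + Q^3, so AVC = VC/Q = 74 - 16Q + Q^2 and MC = dTC/dQ = 74 - 32Q + 3Q^2.
AVC hits its minimum where MC = AVC, at Q = 8, giving min AVC = 74 - 16·8 + 8^2 = $10.
Because $122 ≥ $10, revenue can cover variable cost; the firm operates.
Solving P = MC: -48 - 32Q + 3Q^2 = 0 ⇒ Q = -4/3 or 12. On the upward-sloping branch, Q* = 12.
Check: AVC at Q = 12 is $26 ≤ P, so revenue covers variable cost.
Profit = P·Q − TC = 122·12 − 649 = $815.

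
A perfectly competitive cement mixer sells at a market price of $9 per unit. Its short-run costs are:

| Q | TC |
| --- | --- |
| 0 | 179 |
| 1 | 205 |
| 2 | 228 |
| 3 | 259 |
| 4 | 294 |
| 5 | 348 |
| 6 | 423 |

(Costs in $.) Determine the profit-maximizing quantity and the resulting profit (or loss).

Compute π = P·Q − TC at each output: Q=0: -179; Q=1: -196; Q=2: -210; Q=3: -232; Q=4: -258; Q=5: -303; Q=6: -369.
Profit is highest at Q = 0. Equivalently, the lowest AVC in the table is 49/2 ≈ $24.50 at Q = 2, and P = $9 falls below it — price never covers variable cost, so the firm shuts down and loses only its fixed cost.

Q = 0 (shut down); profit = -$179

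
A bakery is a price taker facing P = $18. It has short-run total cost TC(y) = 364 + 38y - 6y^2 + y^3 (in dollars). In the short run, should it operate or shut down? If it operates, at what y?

Strip out fixed cost: VC = 38y - 6y^2 + y^3. Then AVC = 38 - 6y + y^2 and MC = 38 - 12y + 3y^2.
AVC is minimized where dAVC/dy = -6 + 2y = 0, at y = 3; min AVC = 38 - 6·3 + 3^2 = $29.
With P < min AVC ($18 < $29), every unit sold adds to the loss.
Best response: produce nothing and absorb the $364 fixed cost.

Shut down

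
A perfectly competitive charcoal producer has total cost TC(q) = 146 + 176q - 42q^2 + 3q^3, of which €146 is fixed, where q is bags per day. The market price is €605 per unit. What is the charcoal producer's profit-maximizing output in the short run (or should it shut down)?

Produce at q = 13

Variable cost is VC = 176q - 42q^2 + 3q^3, so AVC = VC/q = 176 - 42q + 3q^2 and MC = dTC/dq = 176 - 84q + 9q^2.
The AVC parabola has its vertex at q = 42/6 = 7, where AVC = 176 - 42·7 + 3·7^2 = €29.
Because €605 ≥ €29, revenue can cover variable cost; the firm operates.
Set P = MC: 605 = 176 - 84q + 9q^2 → -429 - 84q + 9q^2 = 0. The roots are q = -11/3 and q = 13; the profit-maximizing output is on the rising part of MC, so q* = 13.
Check: AVC at q = 13 is €137 ≤ P, so revenue covers variable cost.
Profit = P·q − TC = 605·13 − 1927 = €5938.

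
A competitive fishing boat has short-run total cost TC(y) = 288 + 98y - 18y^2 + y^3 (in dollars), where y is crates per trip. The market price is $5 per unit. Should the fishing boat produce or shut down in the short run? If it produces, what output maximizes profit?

Shut down

Strip out fixed cost: VC = 98y - 18y^2 + y^3. Then AVC = 98 - 18y + y^2 and MC = 98 - 36y + 3y^2.
AVC hits its minimum where MC = AVC, at y = 9, giving min AVC = 98 - 18·9 + 9^2 = $17.
Since P = $5 < min AVC = $17, price fails to cover variable cost at any output.
The firm minimizes its loss by shutting down and losing only its fixed cost of $288.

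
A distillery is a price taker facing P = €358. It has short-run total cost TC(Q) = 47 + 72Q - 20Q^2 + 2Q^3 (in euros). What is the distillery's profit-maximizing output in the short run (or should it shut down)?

Strip out fixed cost: VC = 72Q - 20Q^2 + 2Q^3. Then AVC = 72 - 20Q + 2Q^2 and MC = 72 - 40Q + 6Q^2.
The AVC parabola has its vertex at Q = 20/4 = 5, where AVC = 72 - 20·5 + 2·5^2 = €22.
Since P = €358 ≥ min AVC = €22, price covers variable cost and the firm should produce.
Solving P = MC: -286 - 40Q + 6Q^2 = 0 ⇒ Q = -13/3 or 11. On the upward-sloping branch, Q* = 11.
Check: AVC at Q = 11 is €94 ≤ P, so revenue covers variable cost.
Profit = P·Q − TC = 358·11 − 1081 = €2857.

Produce at Q = 11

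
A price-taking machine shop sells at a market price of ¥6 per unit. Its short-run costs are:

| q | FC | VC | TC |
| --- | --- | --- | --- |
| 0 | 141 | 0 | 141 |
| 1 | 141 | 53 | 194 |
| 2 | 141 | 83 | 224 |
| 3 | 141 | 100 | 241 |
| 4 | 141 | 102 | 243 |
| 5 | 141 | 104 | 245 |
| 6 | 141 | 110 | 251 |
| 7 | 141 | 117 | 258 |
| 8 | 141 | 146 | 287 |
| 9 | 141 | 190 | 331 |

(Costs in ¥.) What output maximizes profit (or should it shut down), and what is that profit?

q = 0 (shut down); profit = -¥141

Tabulate TR − TC: q=0: -141; q=1: -188; q=2: -212; q=3: -223; q=4: -219; q=5: -215; q=6: -215; q=7: -216; q=8: -239; q=9: -277.
Profit is highest at q = 0. Equivalently, the lowest AVC in the table is 117/7 ≈ ¥16.71 at q = 7, and P = ¥6 falls below it — price never covers variable cost, so the firm shuts down and loses only its fixed cost.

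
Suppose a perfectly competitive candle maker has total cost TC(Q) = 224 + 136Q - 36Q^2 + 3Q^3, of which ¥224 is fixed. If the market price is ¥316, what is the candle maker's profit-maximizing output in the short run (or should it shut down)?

Produce at Q = 10

Strip out fixed cost: VC = 136Q - 36Q^2 + 3Q^3. Then AVC = 136 - 36Q + 3Q^2 and MC = 136 - 72Q + 9Q^2.
AVC hits its minimum where MC = AVC, at Q = 6, giving min AVC = 136 - 36·6 + 3·6^2 = ¥28.
Since P = ¥316 ≥ min AVC = ¥28, price covers variable cost and the firm should produce.
P = MC gives -180 - 72Q + 9Q^2 = 0, with roots -2 and 10. Take the larger (rising MC): Q* = 10.
Check: AVC at Q = 10 is ¥76 ≤ P, so revenue covers variable cost.
Profit = P·Q − TC = 316·10 − 984 = ¥2176.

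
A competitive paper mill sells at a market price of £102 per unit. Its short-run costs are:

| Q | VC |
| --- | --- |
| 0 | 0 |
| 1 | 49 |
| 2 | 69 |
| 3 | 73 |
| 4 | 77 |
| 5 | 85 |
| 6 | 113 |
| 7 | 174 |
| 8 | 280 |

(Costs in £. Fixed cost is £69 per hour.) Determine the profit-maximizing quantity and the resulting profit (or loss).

Q = 7; profit = £471

Tabulate TR − TC: Q=0: -69; Q=1: -16; Q=2: 66; Q=3: 164; Q=4: 262; Q=5: 356; Q=6: 430; Q=7: 471; Q=8: 467.
Profit is maximized at Q = 7. AVC there is 174/7 = £24.86 ≤ P, so producing beats shutting down (which would give -£69).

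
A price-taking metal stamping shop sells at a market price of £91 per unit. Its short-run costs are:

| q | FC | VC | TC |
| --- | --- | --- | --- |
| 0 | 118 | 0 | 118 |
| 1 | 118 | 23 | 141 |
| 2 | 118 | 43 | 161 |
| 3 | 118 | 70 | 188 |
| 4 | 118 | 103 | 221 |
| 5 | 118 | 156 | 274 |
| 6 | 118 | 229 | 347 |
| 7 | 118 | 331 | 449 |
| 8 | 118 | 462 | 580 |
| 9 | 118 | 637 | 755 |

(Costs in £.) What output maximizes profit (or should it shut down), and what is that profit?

Tabulate TR − TC: q=0: -118; q=1: -50; q=2: 21; q=3: 85; q=4: 143; q=5: 181; q=6: 199; q=7: 188; q=8: 148; q=9: 64.
Profit is maximized at q = 6. AVC there is 229/6 = £38.17 ≤ P, so producing beats shutting down (which would give -£118).

q = 6; profit = £199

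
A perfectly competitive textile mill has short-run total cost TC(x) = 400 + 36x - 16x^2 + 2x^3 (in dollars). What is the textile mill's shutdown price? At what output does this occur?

$4 per unit, at x = 4

Short-run supply begins at min AVC. From VC = 36x - 16x^2 + 2x^3, AVC = 36 - 16x + 2x^2.
At the minimum of AVC, MC = AVC. MC = 36 - 32x + 6x^2; setting MC = AVC gives 4x^2 - 16x = 0, so x = 4. min AVC = 4.
For P < $4 the firm produces nothing.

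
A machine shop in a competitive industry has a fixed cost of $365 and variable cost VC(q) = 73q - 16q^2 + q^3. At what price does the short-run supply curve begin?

The firm shuts down when price falls below the minimum of average variable cost. AVC = VC/q = 73 - 16q + q^2.
dAVC/dq = -16 + 2q = 0 gives q = 8. min AVC = 73 - 16·8 + 8^2 = 9.
So the shutdown price is $9.

$9 per unit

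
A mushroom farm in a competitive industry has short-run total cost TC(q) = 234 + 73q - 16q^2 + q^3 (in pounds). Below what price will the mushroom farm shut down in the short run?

The shutdown price is the minimum of AVC. VC = 73q - 16q^2 + q^3, so AVC = 73 - 16q + q^2.
At the minimum of AVC, MC = AVC. MC = 73 - 32q + 3q^2; setting MC = AVC gives 2q^2 - 16q = 0, so q = 8. min AVC = 9.
So the shutdown price is £9.

£9 per unit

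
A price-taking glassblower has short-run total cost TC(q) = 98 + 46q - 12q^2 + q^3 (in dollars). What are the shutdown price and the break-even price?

Shutdown price = min AVC. AVC = 46 - 12q + q^2, with vertex at q = 6 and minimum $10.
ATC = 98/q + 46 - 12q + q^2. Setting dATC/dq = −98/q^2 − 12 + 2q = 0 gives q = 7 (since 2·7^3 − 12·7^2 = 98).
min ATC = 98/7 + 46 − 12·7 + 7^2 = $25. That is the break-even price.
Between these two prices the firm operates at a loss; above $25 it earns a profit.

Shutdown price = $10; break-even price = $25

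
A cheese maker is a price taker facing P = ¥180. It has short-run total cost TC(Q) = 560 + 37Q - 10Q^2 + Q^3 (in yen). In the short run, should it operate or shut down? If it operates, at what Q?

Produce at Q = 11

Strip out fixed cost: VC = 37Q - 10Q^2 + Q^3. Then AVC = 37 - 10Q + Q^2 and MC = 37 - 20Q + 3Q^2.
AVC is minimized where dAVC/dQ = -10 + 2Q = 0, at Q = 5; min AVC = 37 - 10·5 + 5^2 = ¥12.
P = ¥180 exceeds min AVC = ¥12, so the firm stays open.
P = MC gives -143 - 20Q + 3Q^2 = 0, with roots -13/3 and 11. Take the larger (rising MC): Q* = 11.
Check: AVC at Q = 11 is ¥48 ≤ P, so revenue covers variable cost.
Profit = P·Q − TC = 180·11 − 1088 = ¥892.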